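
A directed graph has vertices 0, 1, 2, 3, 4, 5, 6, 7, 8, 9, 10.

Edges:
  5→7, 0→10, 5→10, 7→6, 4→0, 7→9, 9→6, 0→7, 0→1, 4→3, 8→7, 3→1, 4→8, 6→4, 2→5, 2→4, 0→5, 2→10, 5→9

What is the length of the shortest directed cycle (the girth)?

For each vertex v, BFS finds the shortest path from v back to v.
The shortest such closed walk is 4 → 0 → 7 → 6 → 4, length 4.

4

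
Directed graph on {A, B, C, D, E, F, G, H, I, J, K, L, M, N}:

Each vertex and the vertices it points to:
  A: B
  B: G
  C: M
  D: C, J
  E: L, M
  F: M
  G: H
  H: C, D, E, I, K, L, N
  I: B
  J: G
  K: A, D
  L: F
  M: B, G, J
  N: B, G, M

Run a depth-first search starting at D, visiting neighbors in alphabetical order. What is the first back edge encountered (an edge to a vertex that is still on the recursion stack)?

H→C

DFS from D (visiting neighbors in alphabetical order); mark gray on enter, black on exit:
D gray
  C gray
    M gray
      B gray
        G gray
          H gray
            H→C: C is gray → back edge
First back edge: H → C.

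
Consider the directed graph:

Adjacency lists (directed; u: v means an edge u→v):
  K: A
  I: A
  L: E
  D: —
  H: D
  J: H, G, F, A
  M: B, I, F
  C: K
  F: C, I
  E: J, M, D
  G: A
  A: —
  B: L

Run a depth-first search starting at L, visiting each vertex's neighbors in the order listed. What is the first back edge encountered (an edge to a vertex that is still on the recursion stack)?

DFS from L (visiting each vertex's neighbors in the order listed); mark gray on enter, black on exit:
L gray
  E gray
    J gray
      H gray
        D gray
        D black
      H black
      G gray
        A gray
        A black
      G black
      F gray
        C gray
          K gray
            K→A: A black — skip
          K black
        C black
        I gray
          I→A: A black — skip
        I black
      F black
      J→A: A black — skip
    J black
    M gray
      B gray
        B→L: L is gray → back edge
First back edge: B → L.

B→L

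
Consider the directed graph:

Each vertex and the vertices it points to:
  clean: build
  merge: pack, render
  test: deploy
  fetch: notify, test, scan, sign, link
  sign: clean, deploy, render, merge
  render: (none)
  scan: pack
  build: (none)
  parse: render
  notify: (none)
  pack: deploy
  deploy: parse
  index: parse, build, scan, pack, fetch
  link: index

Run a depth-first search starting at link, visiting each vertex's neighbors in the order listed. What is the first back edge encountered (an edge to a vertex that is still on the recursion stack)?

fetch->link

DFS from link (visiting each vertex's neighbors in the order listed); mark gray on enter, black on exit:
link gray
  index gray
    parse gray
      render gray
      render black
    parse black
    build gray
    build black
    scan gray
      pack gray
        deploy gray
          deploy→parse: parse black — skip
        deploy black
      pack black
    scan black
    index→pack: pack black — skip
    fetch gray
      notify gray
      notify black
      test gray
        test→deploy: deploy black — skip
      test black
      fetch→scan: scan black — skip
      sign gray
        clean gray
          clean→build: build black — skip
        clean black
        sign→deploy: deploy black — skip
        sign→render: render black — skip
        merge gray
          merge→pack: pack black — skip
          merge→render: render black — skip
        merge black
      sign black
      fetch→link: link is gray → back edge
First back edge: fetch → link.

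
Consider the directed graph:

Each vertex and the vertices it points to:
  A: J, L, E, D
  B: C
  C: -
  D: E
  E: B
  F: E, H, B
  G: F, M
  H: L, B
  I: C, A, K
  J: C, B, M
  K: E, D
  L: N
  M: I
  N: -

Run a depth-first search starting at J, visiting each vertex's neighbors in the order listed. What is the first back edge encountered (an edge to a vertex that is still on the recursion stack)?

A->J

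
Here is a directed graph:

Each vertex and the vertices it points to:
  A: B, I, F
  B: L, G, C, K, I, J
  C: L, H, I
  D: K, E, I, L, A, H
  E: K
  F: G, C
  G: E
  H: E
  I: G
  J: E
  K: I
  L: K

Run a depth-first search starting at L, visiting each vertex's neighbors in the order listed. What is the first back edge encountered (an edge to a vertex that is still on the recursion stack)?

E->K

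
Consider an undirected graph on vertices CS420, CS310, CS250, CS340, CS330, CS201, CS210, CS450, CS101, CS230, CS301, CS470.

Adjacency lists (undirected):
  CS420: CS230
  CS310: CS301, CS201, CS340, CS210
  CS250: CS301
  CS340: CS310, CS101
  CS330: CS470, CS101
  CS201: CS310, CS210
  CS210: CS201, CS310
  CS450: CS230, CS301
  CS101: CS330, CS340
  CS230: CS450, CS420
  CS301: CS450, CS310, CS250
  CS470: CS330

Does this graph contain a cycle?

DFS, tracking each vertex's parent; an edge to a visited non-parent vertex closes a cycle.
Start from CS101:
visit CS101 (parent –)
  visit CS330 (parent CS101)
    visit CS470 (parent CS330)
      CS470–CS330: parent, skip
    CS330–CS101: parent, skip
  visit CS340 (parent CS101)
    visit CS310 (parent CS340)
      visit CS301 (parent CS310)
        visit CS450 (parent CS301)
          visit CS230 (parent CS450)
            CS230–CS450: parent, skip
            visit CS420 (parent CS230)
              CS420–CS230: parent, skip
          CS450–CS301: parent, skip
        CS301–CS310: parent, skip
        visit CS250 (parent CS301)
          CS250–CS301: parent, skip
      visit CS201 (parent CS310)
        CS201–CS310: parent, skip
        visit CS210 (parent CS201)
          CS210–CS201: parent, skip
          CS210–CS310: CS310 visited and ≠ parent → cycle
Cycle: CS310 – CS201 – CS210 – CS310.

Yes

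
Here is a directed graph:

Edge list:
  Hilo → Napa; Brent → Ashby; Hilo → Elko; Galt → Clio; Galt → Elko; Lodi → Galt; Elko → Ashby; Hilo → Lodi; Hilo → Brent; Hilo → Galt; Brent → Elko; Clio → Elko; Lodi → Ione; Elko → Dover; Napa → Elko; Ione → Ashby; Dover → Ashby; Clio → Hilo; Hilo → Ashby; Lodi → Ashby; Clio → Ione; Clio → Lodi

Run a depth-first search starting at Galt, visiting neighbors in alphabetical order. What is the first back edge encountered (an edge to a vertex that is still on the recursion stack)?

Hilo->Galt

DFS from Galt (visiting neighbors in alphabetical order); mark gray on enter, black on exit:
Galt gray
  Clio gray
    Elko gray
      Ashby gray
      Ashby black
      Dover gray
        Dover→Ashby: Ashby black — skip
      Dover black
    Elko black
    Hilo gray
      Hilo→Ashby: Ashby black — skip
      Brent gray
        Brent→Ashby: Ashby black — skip
        Brent→Elko: Elko black — skip
      Brent black
      Hilo→Elko: Elko black — skip
      Hilo→Galt: Galt is gray → back edge
First back edge: Hilo → Galt.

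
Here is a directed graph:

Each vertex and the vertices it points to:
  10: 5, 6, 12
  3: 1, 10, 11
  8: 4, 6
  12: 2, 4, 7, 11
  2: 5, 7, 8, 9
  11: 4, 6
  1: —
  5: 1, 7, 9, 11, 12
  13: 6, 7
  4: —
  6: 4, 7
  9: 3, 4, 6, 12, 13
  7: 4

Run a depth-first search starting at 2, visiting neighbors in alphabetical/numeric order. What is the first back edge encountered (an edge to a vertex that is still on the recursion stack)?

DFS from 2 (visiting neighbors in alphabetical/numeric order); mark gray on enter, black on exit:
2 gray
  5 gray
    1 gray
    1 black
    7 gray
      4 gray
      4 black
    7 black
    9 gray
      3 gray
        3→1: 1 black — skip
        10 gray
          10→5: 5 is gray → back edge
First back edge: 10 → 5.

10->5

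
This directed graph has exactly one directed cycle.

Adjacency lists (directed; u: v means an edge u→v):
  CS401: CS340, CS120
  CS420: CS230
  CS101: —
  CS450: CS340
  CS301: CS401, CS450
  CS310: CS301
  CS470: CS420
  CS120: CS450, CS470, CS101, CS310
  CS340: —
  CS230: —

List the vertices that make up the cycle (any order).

DFS with gray/black marking from CS120:
CS120 gray
  CS450 gray
    CS340 gray
    CS340 black
  CS450 black
  CS470 gray
    CS420 gray
      CS230 gray
      CS230 black
    CS420 black
  CS470 black
  CS101 gray
  CS101 black
  CS310 gray
    CS301 gray
      CS401 gray
        CS401→CS340: CS340 black — skip
        CS401→CS120: CS120 is gray → back edge
Back edge closes the cycle CS120 → CS310 → CS301 → CS401 → CS120; its vertices are {CS120, CS301, CS310, CS401}.

CS120, CS301, CS310, CS401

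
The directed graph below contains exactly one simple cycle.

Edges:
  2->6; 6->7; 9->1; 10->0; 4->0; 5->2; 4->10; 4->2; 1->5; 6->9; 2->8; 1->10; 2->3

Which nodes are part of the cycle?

DFS with gray/black marking from 2:
2 gray
  6 gray
    9 gray
      1 gray
        10 gray
          0 gray
          0 black
        10 black
        5 gray
          5→2: 2 is gray → back edge
Back edge closes the cycle 2 → 6 → 9 → 1 → 5 → 2; its vertices are {1, 2, 5, 6, 9}.

1, 2, 5, 6, 9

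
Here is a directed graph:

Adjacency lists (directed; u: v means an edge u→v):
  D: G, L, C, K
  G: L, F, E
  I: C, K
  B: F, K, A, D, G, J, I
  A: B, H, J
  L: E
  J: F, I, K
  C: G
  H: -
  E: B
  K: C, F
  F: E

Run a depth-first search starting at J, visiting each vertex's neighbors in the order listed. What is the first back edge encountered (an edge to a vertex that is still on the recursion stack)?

B→F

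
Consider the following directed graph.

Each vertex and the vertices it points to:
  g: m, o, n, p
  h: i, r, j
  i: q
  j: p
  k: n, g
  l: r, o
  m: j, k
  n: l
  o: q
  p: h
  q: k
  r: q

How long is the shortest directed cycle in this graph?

3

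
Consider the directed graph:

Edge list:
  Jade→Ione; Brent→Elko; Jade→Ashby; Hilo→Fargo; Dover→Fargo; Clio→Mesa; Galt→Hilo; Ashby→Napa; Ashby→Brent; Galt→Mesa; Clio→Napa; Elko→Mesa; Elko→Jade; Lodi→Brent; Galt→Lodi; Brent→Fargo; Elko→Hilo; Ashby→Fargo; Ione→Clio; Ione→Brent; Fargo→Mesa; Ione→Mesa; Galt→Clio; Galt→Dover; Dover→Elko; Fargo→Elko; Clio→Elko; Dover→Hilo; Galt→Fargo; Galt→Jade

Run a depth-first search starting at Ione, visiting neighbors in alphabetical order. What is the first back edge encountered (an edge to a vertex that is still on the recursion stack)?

Fargo→Elko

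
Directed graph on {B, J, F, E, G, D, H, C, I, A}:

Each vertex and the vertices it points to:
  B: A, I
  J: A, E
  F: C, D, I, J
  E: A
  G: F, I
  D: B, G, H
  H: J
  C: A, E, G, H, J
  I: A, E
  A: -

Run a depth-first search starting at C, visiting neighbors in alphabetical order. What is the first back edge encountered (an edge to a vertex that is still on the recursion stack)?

F->C

DFS from C (visiting neighbors in alphabetical order); mark gray on enter, black on exit:
C gray
  A gray
  A black
  E gray
    E→A: A black — skip
  E black
  G gray
    F gray
      F→C: C is gray → back edge
First back edge: F → C.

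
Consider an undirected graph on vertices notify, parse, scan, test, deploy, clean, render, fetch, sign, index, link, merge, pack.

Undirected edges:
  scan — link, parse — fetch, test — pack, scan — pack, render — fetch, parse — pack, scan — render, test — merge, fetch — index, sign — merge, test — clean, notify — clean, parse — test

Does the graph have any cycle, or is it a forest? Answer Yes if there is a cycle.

Yes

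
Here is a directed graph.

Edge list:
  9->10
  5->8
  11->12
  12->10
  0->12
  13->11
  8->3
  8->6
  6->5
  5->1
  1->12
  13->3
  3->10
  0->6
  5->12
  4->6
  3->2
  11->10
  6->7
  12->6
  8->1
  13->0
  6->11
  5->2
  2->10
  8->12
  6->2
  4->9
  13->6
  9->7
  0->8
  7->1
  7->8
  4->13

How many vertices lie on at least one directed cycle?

A vertex is on a directed cycle iff it belongs to a strongly connected component of size ≥ 2 (or has a self-loop).
The vertices on cycles are {1, 5, 6, 7, 8, 11, 12} — 7 in total.

7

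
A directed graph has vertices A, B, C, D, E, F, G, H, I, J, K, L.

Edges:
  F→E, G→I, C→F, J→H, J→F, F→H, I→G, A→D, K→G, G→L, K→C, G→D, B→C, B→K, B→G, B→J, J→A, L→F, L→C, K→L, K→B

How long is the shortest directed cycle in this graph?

2

For each vertex v, BFS finds the shortest path from v back to v.
The shortest such closed walk is B → K → B, length 2.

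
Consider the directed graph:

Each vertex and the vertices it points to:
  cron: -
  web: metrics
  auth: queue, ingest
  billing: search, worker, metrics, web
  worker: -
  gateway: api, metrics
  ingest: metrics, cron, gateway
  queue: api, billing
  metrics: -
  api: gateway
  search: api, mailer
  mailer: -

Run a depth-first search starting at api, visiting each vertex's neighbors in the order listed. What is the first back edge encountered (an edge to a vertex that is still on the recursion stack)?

gateway->api

DFS from api (visiting each vertex's neighbors in the order listed); mark gray on enter, black on exit:
api gray
  gateway gray
    gateway→api: api is gray → back edge
First back edge: gateway → api.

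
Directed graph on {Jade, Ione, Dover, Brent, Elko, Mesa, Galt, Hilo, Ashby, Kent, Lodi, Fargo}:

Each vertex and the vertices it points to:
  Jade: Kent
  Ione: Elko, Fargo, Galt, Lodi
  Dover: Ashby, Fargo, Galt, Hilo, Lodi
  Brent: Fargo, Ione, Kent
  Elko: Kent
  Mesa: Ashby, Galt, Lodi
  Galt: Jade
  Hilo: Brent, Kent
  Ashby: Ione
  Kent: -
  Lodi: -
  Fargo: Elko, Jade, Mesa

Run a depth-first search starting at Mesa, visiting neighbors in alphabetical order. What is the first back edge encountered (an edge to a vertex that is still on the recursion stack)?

DFS from Mesa (visiting neighbors in alphabetical order); mark gray on enter, black on exit:
Mesa gray
  Ashby gray
    Ione gray
      Elko gray
        Kent gray
        Kent black
      Elko black
      Fargo gray
        Fargo→Elko: Elko black — skip
        Jade gray
          Jade→Kent: Kent black — skip
        Jade black
        Fargo→Mesa: Mesa is gray → back edge
First back edge: Fargo → Mesa.

Fargo->Mesa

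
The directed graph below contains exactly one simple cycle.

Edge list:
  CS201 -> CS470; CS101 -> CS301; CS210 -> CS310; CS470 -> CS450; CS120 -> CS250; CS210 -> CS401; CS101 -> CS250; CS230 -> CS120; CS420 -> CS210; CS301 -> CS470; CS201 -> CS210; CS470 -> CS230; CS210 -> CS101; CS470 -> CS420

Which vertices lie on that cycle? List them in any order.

CS101, CS210, CS301, CS420, CS470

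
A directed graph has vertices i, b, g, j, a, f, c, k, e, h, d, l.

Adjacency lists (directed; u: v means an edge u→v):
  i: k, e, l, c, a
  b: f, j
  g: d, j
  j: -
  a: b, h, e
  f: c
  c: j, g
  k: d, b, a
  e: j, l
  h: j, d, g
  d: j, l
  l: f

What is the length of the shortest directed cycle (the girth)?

5

For each vertex v, BFS finds the shortest path from v back to v.
The shortest such closed walk is f → c → g → d → l → f, length 5.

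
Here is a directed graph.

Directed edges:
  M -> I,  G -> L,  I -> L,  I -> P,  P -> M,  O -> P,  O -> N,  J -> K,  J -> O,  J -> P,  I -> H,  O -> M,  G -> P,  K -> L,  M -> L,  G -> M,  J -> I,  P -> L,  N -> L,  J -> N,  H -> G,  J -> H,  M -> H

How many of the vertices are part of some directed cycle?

5

A vertex is on a directed cycle iff it belongs to a strongly connected component of size ≥ 2 (or has a self-loop).
The vertices on cycles are {G, H, I, M, P} — 5 in total.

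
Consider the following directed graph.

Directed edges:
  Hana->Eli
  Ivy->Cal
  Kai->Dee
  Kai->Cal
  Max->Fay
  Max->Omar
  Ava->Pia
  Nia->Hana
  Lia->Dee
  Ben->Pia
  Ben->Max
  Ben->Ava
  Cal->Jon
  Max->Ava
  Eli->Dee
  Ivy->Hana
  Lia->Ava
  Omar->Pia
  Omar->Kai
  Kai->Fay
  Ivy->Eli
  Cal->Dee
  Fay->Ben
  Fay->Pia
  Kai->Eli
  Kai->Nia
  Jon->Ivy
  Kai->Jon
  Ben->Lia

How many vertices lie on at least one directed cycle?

8

A vertex is on a directed cycle iff it belongs to a strongly connected component of size ≥ 2 (or has a self-loop).
The vertices on cycles are {Ben, Cal, Fay, Ivy, Jon, Kai, Max, Omar} — 8 in total.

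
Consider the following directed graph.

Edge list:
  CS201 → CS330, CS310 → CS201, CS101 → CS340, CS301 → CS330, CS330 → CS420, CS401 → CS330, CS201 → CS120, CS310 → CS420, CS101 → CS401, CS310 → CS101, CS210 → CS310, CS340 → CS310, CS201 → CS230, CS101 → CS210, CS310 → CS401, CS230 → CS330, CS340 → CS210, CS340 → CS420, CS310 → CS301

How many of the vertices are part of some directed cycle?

4

A vertex is on a directed cycle iff it belongs to a strongly connected component of size ≥ 2 (or has a self-loop).
The vertices on cycles are {CS101, CS210, CS310, CS340} — 4 in total.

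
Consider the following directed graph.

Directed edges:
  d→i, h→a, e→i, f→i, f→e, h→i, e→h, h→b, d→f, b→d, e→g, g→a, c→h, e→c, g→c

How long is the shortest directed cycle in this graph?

5

For each vertex v, BFS finds the shortest path from v back to v.
The shortest such closed walk is f → e → h → b → d → f, length 5.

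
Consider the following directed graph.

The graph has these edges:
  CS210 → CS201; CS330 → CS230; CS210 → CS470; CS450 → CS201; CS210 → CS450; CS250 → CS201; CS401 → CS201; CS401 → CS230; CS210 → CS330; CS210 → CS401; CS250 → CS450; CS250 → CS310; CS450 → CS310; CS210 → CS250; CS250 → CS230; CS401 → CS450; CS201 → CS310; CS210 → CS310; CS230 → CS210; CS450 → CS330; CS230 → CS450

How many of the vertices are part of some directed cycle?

6

A vertex is on a directed cycle iff it belongs to a strongly connected component of size ≥ 2 (or has a self-loop).
The vertices on cycles are {CS210, CS230, CS250, CS330, CS401, CS450} — 6 in total.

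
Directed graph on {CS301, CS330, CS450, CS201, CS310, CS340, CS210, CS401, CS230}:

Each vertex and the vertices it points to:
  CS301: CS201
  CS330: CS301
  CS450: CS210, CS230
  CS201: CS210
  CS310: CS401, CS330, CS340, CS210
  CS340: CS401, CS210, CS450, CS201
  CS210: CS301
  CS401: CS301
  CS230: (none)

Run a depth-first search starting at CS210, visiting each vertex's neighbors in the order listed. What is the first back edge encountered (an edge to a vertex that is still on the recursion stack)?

DFS from CS210 (visiting each vertex's neighbors in the order listed); mark gray on enter, black on exit:
CS210 gray
  CS301 gray
    CS201 gray
      CS201→CS210: CS210 is gray → back edge
First back edge: CS201 → CS210.

CS201→CS210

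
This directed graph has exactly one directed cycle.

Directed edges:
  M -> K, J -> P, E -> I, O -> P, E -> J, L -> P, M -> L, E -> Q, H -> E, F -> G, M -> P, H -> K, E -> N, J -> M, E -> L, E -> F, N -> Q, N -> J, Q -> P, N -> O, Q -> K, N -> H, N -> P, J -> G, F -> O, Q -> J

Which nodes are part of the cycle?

E, H, N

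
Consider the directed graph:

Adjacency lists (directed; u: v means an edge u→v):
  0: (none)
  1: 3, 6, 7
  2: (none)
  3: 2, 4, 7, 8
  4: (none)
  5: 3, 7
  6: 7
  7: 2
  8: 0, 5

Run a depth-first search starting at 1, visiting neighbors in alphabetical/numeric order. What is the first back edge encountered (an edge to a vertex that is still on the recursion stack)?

5->3

DFS from 1 (visiting neighbors in alphabetical/numeric order); mark gray on enter, black on exit:
1 gray
  3 gray
    2 gray
    2 black
    4 gray
    4 black
    7 gray
      7→2: 2 black — skip
    7 black
    8 gray
      0 gray
      0 black
      5 gray
        5→3: 3 is gray → back edge
First back edge: 5 → 3.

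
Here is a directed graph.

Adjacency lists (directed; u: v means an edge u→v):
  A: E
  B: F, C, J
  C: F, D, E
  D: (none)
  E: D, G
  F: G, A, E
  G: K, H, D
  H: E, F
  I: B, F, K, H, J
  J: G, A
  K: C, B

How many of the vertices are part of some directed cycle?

A vertex is on a directed cycle iff it belongs to a strongly connected component of size ≥ 2 (or has a self-loop).
The vertices on cycles are {A, B, C, E, F, G, H, J, K} — 9 in total.

9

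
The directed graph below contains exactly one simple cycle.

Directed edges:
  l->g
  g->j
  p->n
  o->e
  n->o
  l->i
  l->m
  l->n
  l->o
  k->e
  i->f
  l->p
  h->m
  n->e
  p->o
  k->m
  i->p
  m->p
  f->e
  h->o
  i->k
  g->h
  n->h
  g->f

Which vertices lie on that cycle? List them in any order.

h, m, n, p

DFS with gray/black marking from p:
p gray
  o gray
    e gray
    e black
  o black
  n gray
    h gray
      h→o: o black — skip
      m gray
        m→p: p is gray → back edge
Back edge closes the cycle p → n → h → m → p; its vertices are {h, m, n, p}.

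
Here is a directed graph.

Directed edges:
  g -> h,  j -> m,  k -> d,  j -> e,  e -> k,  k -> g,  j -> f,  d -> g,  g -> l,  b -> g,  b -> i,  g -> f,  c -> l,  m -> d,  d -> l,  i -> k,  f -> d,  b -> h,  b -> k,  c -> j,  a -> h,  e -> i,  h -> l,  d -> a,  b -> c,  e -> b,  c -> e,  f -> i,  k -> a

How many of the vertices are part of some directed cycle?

9

A vertex is on a directed cycle iff it belongs to a strongly connected component of size ≥ 2 (or has a self-loop).
The vertices on cycles are {b, c, d, e, f, g, i, j, k} — 9 in total.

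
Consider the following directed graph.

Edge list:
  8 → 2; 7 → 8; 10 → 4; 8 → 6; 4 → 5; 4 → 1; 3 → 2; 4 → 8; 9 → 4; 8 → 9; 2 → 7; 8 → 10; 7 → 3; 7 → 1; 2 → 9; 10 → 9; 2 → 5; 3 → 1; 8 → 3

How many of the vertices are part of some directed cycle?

7

A vertex is on a directed cycle iff it belongs to a strongly connected component of size ≥ 2 (or has a self-loop).
The vertices on cycles are {2, 3, 4, 7, 8, 9, 10} — 7 in total.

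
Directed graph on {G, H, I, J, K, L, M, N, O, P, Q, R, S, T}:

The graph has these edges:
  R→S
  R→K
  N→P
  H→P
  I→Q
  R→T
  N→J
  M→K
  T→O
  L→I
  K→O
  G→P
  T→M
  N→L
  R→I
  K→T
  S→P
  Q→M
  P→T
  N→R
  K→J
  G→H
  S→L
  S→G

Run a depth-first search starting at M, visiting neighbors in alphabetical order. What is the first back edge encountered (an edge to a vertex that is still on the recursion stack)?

DFS from M (visiting neighbors in alphabetical order); mark gray on enter, black on exit:
M gray
  K gray
    J gray
    J black
    O gray
    O black
    T gray
      T→M: M is gray → back edge
First back edge: T → M.

T→M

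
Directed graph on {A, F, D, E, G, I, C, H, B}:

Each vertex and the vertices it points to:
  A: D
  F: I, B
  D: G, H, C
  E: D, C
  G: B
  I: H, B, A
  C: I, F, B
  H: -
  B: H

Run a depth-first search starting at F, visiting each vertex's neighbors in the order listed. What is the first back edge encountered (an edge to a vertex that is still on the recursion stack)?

DFS from F (visiting each vertex's neighbors in the order listed); mark gray on enter, black on exit:
F gray
  I gray
    H gray
    H black
    B gray
      B→H: H black — skip
    B black
    A gray
      D gray
        G gray
          G→B: B black — skip
        G black
        D→H: H black — skip
        C gray
          C→I: I is gray → back edge
First back edge: C → I.

C→I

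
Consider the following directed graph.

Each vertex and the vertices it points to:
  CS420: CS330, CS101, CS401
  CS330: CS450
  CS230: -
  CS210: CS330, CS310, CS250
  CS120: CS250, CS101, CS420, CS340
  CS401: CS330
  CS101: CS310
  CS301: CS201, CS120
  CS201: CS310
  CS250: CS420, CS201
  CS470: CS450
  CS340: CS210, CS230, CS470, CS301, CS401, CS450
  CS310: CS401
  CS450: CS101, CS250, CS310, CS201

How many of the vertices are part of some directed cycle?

A vertex is on a directed cycle iff it belongs to a strongly connected component of size ≥ 2 (or has a self-loop).
The vertices on cycles are {CS101, CS120, CS201, CS250, CS301, CS310, CS330, CS340, CS401, CS420, CS450} — 11 in total.

11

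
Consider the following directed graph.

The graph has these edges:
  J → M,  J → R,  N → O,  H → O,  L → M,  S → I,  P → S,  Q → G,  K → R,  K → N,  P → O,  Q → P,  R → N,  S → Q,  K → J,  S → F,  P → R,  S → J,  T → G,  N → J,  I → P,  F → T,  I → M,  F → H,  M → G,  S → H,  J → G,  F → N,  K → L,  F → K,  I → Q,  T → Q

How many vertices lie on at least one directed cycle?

A vertex is on a directed cycle iff it belongs to a strongly connected component of size ≥ 2 (or has a self-loop).
The vertices on cycles are {F, I, J, N, P, Q, R, S, T} — 9 in total.

9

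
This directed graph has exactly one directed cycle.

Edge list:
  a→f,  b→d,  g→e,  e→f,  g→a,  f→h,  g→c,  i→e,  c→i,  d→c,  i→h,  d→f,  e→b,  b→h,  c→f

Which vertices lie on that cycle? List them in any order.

DFS with gray/black marking from c:
c gray
  i gray
    e gray
      f gray
        h gray
        h black
      f black
      b gray
        b→h: h black — skip
        d gray
          d→c: c is gray → back edge
Back edge closes the cycle c → i → e → b → d → c; its vertices are {b, c, d, e, i}.

b, c, d, e, i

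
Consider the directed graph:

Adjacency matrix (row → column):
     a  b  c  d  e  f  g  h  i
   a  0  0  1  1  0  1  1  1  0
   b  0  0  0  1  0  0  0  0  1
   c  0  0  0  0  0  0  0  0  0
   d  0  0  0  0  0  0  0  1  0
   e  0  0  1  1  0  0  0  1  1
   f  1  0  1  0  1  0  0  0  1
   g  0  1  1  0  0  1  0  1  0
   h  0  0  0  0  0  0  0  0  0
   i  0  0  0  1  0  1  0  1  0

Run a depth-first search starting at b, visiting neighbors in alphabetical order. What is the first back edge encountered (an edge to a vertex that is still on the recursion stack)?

a→f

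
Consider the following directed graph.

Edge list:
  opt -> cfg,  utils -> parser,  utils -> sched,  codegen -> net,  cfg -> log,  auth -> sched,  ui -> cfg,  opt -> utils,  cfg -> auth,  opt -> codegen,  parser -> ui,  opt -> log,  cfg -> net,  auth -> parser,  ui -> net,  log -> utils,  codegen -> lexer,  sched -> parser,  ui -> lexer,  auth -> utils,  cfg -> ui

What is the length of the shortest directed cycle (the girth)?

For each vertex v, BFS finds the shortest path from v back to v.
The shortest such closed walk is cfg → ui → cfg, length 2.

2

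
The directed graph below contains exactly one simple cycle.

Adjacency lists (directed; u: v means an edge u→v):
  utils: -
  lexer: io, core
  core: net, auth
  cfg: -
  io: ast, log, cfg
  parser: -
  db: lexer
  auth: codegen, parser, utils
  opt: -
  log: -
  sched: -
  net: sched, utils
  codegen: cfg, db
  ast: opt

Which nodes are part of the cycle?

DFS with gray/black marking from lexer:
lexer gray
  io gray
    ast gray
      opt gray
      opt black
    ast black
    log gray
    log black
    cfg gray
    cfg black
  io black
  core gray
    net gray
      sched gray
      sched black
      utils gray
      utils black
    net black
    auth gray
      codegen gray
        codegen→cfg: cfg black — skip
        db gray
          db→lexer: lexer is gray → back edge
Back edge closes the cycle lexer → core → auth → codegen → db → lexer; its vertices are {db, auth, core, lexer, codegen}.

db, auth, core, lexer, codegen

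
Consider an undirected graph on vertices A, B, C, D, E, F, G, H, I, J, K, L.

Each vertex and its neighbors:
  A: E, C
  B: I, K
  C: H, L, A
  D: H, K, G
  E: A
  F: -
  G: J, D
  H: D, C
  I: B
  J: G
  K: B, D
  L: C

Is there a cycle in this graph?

No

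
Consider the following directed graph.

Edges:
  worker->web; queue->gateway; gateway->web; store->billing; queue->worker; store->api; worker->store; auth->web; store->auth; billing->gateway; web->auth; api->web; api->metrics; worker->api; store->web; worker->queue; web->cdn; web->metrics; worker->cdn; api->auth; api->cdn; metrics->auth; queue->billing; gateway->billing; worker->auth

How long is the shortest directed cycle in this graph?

For each vertex v, BFS finds the shortest path from v back to v.
The shortest such closed walk is worker → queue → worker, length 2.

2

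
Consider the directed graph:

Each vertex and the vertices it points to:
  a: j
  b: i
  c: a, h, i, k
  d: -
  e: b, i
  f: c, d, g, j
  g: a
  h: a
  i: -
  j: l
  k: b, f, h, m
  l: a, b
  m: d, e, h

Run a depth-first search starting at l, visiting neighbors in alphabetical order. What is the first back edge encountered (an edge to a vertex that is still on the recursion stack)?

j->l

DFS from l (visiting neighbors in alphabetical order); mark gray on enter, black on exit:
l gray
  a gray
    j gray
      j→l: l is gray → back edge
First back edge: j → l.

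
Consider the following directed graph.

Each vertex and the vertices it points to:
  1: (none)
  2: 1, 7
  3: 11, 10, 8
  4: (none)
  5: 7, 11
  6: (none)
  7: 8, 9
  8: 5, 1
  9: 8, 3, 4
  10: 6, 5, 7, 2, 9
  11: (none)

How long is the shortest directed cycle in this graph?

For each vertex v, BFS finds the shortest path from v back to v.
The shortest such closed walk is 3 → 10 → 9 → 3, length 3.

3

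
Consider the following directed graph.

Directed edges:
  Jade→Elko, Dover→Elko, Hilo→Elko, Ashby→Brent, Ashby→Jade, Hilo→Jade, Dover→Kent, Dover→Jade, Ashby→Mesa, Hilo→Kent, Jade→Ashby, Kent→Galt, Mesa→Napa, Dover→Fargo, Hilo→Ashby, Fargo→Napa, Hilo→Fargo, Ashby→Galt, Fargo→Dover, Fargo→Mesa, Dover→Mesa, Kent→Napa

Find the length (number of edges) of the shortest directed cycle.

For each vertex v, BFS finds the shortest path from v back to v.
The shortest such closed walk is Fargo → Dover → Fargo, length 2.

2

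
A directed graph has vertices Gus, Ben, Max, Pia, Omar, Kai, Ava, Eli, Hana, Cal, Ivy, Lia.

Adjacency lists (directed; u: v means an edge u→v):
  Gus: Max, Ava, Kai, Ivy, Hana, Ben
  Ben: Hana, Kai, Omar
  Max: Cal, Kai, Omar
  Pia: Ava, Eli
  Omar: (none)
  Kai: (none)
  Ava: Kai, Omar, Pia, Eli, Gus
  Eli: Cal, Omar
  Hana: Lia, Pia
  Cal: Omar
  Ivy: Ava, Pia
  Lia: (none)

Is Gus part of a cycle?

Yes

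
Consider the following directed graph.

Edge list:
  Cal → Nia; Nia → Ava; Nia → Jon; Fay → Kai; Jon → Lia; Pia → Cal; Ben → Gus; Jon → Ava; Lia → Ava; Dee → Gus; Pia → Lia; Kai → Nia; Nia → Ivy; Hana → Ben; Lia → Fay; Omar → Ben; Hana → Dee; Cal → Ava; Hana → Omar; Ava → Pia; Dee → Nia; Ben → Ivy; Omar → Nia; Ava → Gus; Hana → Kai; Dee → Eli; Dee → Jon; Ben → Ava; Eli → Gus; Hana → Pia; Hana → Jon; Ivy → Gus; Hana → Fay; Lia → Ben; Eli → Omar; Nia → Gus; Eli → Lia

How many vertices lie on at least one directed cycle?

9

A vertex is on a directed cycle iff it belongs to a strongly connected component of size ≥ 2 (or has a self-loop).
The vertices on cycles are {Ava, Ben, Cal, Fay, Jon, Kai, Lia, Nia, Pia} — 9 in total.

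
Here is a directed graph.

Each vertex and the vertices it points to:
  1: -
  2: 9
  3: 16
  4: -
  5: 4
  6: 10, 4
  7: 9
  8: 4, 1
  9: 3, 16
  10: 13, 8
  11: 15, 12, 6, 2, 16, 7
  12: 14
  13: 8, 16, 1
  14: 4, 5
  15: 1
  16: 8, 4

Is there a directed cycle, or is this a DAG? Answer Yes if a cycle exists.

DFS with white/gray/black marking, starting from 1:
1 gray
1 black
2 gray
  9 gray
    3 gray
      16 gray
        8 gray
          4 gray
          4 black
          8→1: 1 black — skip
        8 black
        16→4: 4 black — skip
      16 black
    3 black
    9→16: 16 black — skip
  9 black
2 black
5 gray
  5→4: 4 black — skip
5 black
6 gray
  10 gray
    13 gray
      13→8: 8 black — skip
      13→16: 16 black — skip
      13→1: 1 black — skip
    13 black
    10→8: 8 black — skip
  10 black
  6→4: 4 black — skip
6 black
7 gray
  7→9: 9 black — skip
7 black
11 gray
  15 gray
    15→1: 1 black — skip
  15 black
  12 gray
    14 gray
      14→4: 4 black — skip
      14→5: 5 black — skip
    14 black
  12 black
  11→6: 6 black — skip
  11→2: 2 black — skip
  11→16: 16 black — skip
  11→7: 7 black — skip
11 black
Every edge goes to a white or black vertex — no back edge, so the graph is acyclic.

No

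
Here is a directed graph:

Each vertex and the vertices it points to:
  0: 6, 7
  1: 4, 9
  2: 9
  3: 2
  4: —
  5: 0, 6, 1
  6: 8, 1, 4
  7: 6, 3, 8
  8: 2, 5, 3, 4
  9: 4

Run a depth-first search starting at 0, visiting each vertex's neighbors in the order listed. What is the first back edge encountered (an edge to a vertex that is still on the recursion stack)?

DFS from 0 (visiting each vertex's neighbors in the order listed); mark gray on enter, black on exit:
0 gray
  6 gray
    8 gray
      2 gray
        9 gray
          4 gray
          4 black
        9 black
      2 black
      5 gray
        5→0: 0 is gray → back edge
First back edge: 5 → 0.

5→0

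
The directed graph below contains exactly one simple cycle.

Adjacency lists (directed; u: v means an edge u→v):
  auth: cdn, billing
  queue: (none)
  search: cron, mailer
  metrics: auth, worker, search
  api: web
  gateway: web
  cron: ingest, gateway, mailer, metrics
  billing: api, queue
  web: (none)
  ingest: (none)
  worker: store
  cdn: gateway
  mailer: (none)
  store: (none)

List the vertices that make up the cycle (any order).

cron, search, metrics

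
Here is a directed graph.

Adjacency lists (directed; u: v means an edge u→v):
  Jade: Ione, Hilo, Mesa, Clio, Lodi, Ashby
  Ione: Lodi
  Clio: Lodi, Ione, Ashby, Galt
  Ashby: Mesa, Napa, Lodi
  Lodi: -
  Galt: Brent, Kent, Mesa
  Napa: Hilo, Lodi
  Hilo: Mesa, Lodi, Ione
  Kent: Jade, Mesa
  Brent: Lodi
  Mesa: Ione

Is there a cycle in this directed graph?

DFS with white/gray/black marking, starting from Kent:
Kent gray
  Jade gray
    Ione gray
      Lodi gray
      Lodi black
    Ione black
    Hilo gray
      Mesa gray
        Mesa→Ione: Ione black — skip
      Mesa black
      Hilo→Lodi: Lodi black — skip
      Hilo→Ione: Ione black — skip
    Hilo black
    Jade→Mesa: Mesa black — skip
    Clio gray
      Clio→Lodi: Lodi black — skip
      Clio→Ione: Ione black — skip
      Ashby gray
        Ashby→Mesa: Mesa black — skip
        Napa gray
          Napa→Hilo: Hilo black — skip
          Napa→Lodi: Lodi black — skip
        Napa black
        Ashby→Lodi: Lodi black — skip
      Ashby black
      Galt gray
        Brent gray
          Brent→Lodi: Lodi black — skip
        Brent black
        Galt→Kent: Kent is gray → back edge
Back edge found, so a cycle exists: Kent → Jade → Clio → Galt → Kent.

Yes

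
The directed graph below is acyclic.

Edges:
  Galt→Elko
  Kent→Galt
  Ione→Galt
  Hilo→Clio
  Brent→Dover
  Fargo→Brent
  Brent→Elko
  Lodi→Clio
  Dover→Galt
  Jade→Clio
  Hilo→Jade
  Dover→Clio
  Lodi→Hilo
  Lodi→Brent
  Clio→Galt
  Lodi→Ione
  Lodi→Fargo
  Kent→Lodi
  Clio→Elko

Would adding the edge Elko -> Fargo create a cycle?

Yes

Adding Elko→Fargo creates a cycle iff Fargo can already reach Elko.
Path from Fargo: Fargo → Brent → Elko.
So Fargo → … → Elko → Fargo is a cycle.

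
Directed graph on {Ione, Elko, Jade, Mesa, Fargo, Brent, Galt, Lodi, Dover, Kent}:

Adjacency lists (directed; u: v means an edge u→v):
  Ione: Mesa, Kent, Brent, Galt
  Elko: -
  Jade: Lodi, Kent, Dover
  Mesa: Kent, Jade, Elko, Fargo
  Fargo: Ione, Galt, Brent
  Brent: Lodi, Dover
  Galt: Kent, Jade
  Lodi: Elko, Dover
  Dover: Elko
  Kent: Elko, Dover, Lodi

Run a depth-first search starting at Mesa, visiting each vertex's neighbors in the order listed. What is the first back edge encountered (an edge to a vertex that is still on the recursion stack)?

DFS from Mesa (visiting each vertex's neighbors in the order listed); mark gray on enter, black on exit:
Mesa gray
  Kent gray
    Elko gray
    Elko black
    Dover gray
      Dover→Elko: Elko black — skip
    Dover black
    Lodi gray
      Lodi→Elko: Elko black — skip
      Lodi→Dover: Dover black — skip
    Lodi black
  Kent black
  Jade gray
    Jade→Lodi: Lodi black — skip
    Jade→Kent: Kent black — skip
    Jade→Dover: Dover black — skip
  Jade black
  Mesa→Elko: Elko black — skip
  Fargo gray
    Ione gray
      Ione→Mesa: Mesa is gray → back edge
First back edge: Ione → Mesa.

Ione->Mesa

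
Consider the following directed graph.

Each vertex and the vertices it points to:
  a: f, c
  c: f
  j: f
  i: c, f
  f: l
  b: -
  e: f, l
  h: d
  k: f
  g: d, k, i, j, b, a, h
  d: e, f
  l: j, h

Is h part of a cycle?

h is on a cycle iff h can reach itself via ≥1 edge.
h → d → e → l → h — yes.

Yes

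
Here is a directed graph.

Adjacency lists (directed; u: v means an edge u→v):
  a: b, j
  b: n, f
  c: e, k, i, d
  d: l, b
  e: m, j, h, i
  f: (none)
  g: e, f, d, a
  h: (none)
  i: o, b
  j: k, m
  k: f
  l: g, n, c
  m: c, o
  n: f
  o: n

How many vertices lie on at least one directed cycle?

8

A vertex is on a directed cycle iff it belongs to a strongly connected component of size ≥ 2 (or has a self-loop).
The vertices on cycles are {a, c, d, e, g, j, l, m} — 8 in total.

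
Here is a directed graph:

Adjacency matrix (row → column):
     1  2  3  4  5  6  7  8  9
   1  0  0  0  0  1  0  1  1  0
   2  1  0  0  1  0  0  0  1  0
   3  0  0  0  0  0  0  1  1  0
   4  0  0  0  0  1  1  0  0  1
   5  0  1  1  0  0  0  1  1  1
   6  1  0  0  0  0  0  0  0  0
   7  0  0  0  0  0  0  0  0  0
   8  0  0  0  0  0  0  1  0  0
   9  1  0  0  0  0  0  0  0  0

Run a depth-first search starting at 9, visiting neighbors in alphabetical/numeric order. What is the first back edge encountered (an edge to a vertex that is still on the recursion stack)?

2→1

DFS from 9 (visiting neighbors in alphabetical/numeric order); mark gray on enter, black on exit:
9 gray
  1 gray
    5 gray
      2 gray
        2→1: 1 is gray → back edge
First back edge: 2 → 1.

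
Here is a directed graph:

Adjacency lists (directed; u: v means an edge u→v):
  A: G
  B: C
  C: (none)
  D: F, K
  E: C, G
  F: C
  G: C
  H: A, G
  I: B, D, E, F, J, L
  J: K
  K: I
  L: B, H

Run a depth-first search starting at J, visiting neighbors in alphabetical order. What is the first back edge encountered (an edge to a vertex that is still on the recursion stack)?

D->K

DFS from J (visiting neighbors in alphabetical order); mark gray on enter, black on exit:
J gray
  K gray
    I gray
      B gray
        C gray
        C black
      B black
      D gray
        F gray
          F→C: C black — skip
        F black
        D→K: K is gray → back edge
First back edge: D → K.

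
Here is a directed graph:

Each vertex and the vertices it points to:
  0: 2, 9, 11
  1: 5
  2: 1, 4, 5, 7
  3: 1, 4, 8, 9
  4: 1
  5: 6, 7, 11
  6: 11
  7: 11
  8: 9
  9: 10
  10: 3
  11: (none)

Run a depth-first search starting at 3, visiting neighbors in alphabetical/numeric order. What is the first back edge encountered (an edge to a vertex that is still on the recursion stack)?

DFS from 3 (visiting neighbors in alphabetical/numeric order); mark gray on enter, black on exit:
3 gray
  1 gray
    5 gray
      6 gray
        11 gray
        11 black
      6 black
      7 gray
        7→11: 11 black — skip
      7 black
      5→11: 11 black — skip
    5 black
  1 black
  4 gray
    4→1: 1 black — skip
  4 black
  8 gray
    9 gray
      10 gray
        10→3: 3 is gray → back edge
First back edge: 10 → 3.

10->3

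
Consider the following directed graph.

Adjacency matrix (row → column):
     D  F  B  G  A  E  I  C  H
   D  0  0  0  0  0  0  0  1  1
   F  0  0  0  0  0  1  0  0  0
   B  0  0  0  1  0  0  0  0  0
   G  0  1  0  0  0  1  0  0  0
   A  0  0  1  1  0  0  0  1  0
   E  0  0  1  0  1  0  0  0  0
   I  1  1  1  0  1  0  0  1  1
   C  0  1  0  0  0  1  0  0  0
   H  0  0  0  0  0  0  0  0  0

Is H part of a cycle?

H lies on a cycle iff there is a path from H back to itself.
Exploring from H, it never reaches itself; equivalently, its strongly connected component is a singleton.

No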